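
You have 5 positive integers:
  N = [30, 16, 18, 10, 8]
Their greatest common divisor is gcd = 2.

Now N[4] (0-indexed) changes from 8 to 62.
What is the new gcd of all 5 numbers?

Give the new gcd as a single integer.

Numbers: [30, 16, 18, 10, 8], gcd = 2
Change: index 4, 8 -> 62
gcd of the OTHER numbers (without index 4): gcd([30, 16, 18, 10]) = 2
New gcd = gcd(g_others, new_val) = gcd(2, 62) = 2

Answer: 2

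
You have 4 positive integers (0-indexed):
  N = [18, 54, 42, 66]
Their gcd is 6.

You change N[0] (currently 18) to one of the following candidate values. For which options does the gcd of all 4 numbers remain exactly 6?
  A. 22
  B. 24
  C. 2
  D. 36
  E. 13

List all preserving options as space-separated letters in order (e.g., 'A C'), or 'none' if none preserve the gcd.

Old gcd = 6; gcd of others (without N[0]) = 6
New gcd for candidate v: gcd(6, v). Preserves old gcd iff gcd(6, v) = 6.
  Option A: v=22, gcd(6,22)=2 -> changes
  Option B: v=24, gcd(6,24)=6 -> preserves
  Option C: v=2, gcd(6,2)=2 -> changes
  Option D: v=36, gcd(6,36)=6 -> preserves
  Option E: v=13, gcd(6,13)=1 -> changes

Answer: B D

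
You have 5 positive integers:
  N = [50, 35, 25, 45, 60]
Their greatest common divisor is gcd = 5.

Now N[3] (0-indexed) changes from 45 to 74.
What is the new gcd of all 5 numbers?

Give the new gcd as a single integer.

Numbers: [50, 35, 25, 45, 60], gcd = 5
Change: index 3, 45 -> 74
gcd of the OTHER numbers (without index 3): gcd([50, 35, 25, 60]) = 5
New gcd = gcd(g_others, new_val) = gcd(5, 74) = 1

Answer: 1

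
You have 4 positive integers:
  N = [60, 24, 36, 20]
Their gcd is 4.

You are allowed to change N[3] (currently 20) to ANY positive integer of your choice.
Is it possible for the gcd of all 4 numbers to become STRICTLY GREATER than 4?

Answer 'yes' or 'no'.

Current gcd = 4
gcd of all OTHER numbers (without N[3]=20): gcd([60, 24, 36]) = 12
The new gcd after any change is gcd(12, new_value).
This can be at most 12.
Since 12 > old gcd 4, the gcd CAN increase (e.g., set N[3] = 12).

Answer: yes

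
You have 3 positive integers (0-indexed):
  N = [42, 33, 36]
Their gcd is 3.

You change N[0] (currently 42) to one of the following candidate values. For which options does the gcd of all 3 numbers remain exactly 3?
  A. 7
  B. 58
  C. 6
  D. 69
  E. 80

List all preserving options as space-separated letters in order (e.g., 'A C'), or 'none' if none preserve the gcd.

Answer: C D

Derivation:
Old gcd = 3; gcd of others (without N[0]) = 3
New gcd for candidate v: gcd(3, v). Preserves old gcd iff gcd(3, v) = 3.
  Option A: v=7, gcd(3,7)=1 -> changes
  Option B: v=58, gcd(3,58)=1 -> changes
  Option C: v=6, gcd(3,6)=3 -> preserves
  Option D: v=69, gcd(3,69)=3 -> preserves
  Option E: v=80, gcd(3,80)=1 -> changes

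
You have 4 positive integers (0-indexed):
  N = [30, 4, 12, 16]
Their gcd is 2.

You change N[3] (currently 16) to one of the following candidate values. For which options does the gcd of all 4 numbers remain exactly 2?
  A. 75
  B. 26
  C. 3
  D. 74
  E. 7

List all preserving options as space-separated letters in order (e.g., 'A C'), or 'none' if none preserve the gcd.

Old gcd = 2; gcd of others (without N[3]) = 2
New gcd for candidate v: gcd(2, v). Preserves old gcd iff gcd(2, v) = 2.
  Option A: v=75, gcd(2,75)=1 -> changes
  Option B: v=26, gcd(2,26)=2 -> preserves
  Option C: v=3, gcd(2,3)=1 -> changes
  Option D: v=74, gcd(2,74)=2 -> preserves
  Option E: v=7, gcd(2,7)=1 -> changes

Answer: B D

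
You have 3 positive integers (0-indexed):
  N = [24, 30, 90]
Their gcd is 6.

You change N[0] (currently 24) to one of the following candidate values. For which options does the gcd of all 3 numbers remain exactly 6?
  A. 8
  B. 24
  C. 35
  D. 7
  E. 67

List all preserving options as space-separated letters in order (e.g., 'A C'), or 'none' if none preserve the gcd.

Answer: B

Derivation:
Old gcd = 6; gcd of others (without N[0]) = 30
New gcd for candidate v: gcd(30, v). Preserves old gcd iff gcd(30, v) = 6.
  Option A: v=8, gcd(30,8)=2 -> changes
  Option B: v=24, gcd(30,24)=6 -> preserves
  Option C: v=35, gcd(30,35)=5 -> changes
  Option D: v=7, gcd(30,7)=1 -> changes
  Option E: v=67, gcd(30,67)=1 -> changes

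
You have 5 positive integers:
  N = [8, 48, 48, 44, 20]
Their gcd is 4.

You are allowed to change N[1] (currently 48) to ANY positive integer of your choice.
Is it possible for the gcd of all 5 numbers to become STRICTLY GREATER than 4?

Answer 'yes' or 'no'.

Answer: no

Derivation:
Current gcd = 4
gcd of all OTHER numbers (without N[1]=48): gcd([8, 48, 44, 20]) = 4
The new gcd after any change is gcd(4, new_value).
This can be at most 4.
Since 4 = old gcd 4, the gcd can only stay the same or decrease.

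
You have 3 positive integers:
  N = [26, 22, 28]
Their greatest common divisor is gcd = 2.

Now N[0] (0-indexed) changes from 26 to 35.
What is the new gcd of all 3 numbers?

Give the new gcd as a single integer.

Answer: 1

Derivation:
Numbers: [26, 22, 28], gcd = 2
Change: index 0, 26 -> 35
gcd of the OTHER numbers (without index 0): gcd([22, 28]) = 2
New gcd = gcd(g_others, new_val) = gcd(2, 35) = 1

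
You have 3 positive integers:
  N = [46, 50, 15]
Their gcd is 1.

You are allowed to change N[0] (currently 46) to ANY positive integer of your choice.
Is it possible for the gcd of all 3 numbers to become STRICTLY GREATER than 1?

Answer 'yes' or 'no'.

Answer: yes

Derivation:
Current gcd = 1
gcd of all OTHER numbers (without N[0]=46): gcd([50, 15]) = 5
The new gcd after any change is gcd(5, new_value).
This can be at most 5.
Since 5 > old gcd 1, the gcd CAN increase (e.g., set N[0] = 5).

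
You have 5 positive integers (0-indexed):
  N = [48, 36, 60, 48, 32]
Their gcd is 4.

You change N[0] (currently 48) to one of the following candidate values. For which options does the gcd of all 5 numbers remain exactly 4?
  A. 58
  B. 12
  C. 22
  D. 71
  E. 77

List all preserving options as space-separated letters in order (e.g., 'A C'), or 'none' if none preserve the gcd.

Old gcd = 4; gcd of others (without N[0]) = 4
New gcd for candidate v: gcd(4, v). Preserves old gcd iff gcd(4, v) = 4.
  Option A: v=58, gcd(4,58)=2 -> changes
  Option B: v=12, gcd(4,12)=4 -> preserves
  Option C: v=22, gcd(4,22)=2 -> changes
  Option D: v=71, gcd(4,71)=1 -> changes
  Option E: v=77, gcd(4,77)=1 -> changes

Answer: B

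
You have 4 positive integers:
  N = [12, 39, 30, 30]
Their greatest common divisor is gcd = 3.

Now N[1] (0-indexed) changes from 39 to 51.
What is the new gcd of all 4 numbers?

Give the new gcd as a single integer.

Answer: 3

Derivation:
Numbers: [12, 39, 30, 30], gcd = 3
Change: index 1, 39 -> 51
gcd of the OTHER numbers (without index 1): gcd([12, 30, 30]) = 6
New gcd = gcd(g_others, new_val) = gcd(6, 51) = 3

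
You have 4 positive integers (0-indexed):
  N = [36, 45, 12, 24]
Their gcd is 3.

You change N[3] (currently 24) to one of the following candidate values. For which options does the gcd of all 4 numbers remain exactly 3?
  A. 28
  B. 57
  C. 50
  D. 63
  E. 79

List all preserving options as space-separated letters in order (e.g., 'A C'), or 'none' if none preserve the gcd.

Answer: B D

Derivation:
Old gcd = 3; gcd of others (without N[3]) = 3
New gcd for candidate v: gcd(3, v). Preserves old gcd iff gcd(3, v) = 3.
  Option A: v=28, gcd(3,28)=1 -> changes
  Option B: v=57, gcd(3,57)=3 -> preserves
  Option C: v=50, gcd(3,50)=1 -> changes
  Option D: v=63, gcd(3,63)=3 -> preserves
  Option E: v=79, gcd(3,79)=1 -> changes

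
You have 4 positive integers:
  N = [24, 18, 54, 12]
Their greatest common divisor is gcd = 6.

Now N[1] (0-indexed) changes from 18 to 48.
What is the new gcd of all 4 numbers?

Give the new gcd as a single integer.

Answer: 6

Derivation:
Numbers: [24, 18, 54, 12], gcd = 6
Change: index 1, 18 -> 48
gcd of the OTHER numbers (without index 1): gcd([24, 54, 12]) = 6
New gcd = gcd(g_others, new_val) = gcd(6, 48) = 6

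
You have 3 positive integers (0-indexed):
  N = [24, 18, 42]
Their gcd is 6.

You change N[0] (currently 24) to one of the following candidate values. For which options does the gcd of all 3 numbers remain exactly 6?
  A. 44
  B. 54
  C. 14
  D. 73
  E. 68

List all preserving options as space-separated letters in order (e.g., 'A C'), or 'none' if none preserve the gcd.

Old gcd = 6; gcd of others (without N[0]) = 6
New gcd for candidate v: gcd(6, v). Preserves old gcd iff gcd(6, v) = 6.
  Option A: v=44, gcd(6,44)=2 -> changes
  Option B: v=54, gcd(6,54)=6 -> preserves
  Option C: v=14, gcd(6,14)=2 -> changes
  Option D: v=73, gcd(6,73)=1 -> changes
  Option E: v=68, gcd(6,68)=2 -> changes

Answer: B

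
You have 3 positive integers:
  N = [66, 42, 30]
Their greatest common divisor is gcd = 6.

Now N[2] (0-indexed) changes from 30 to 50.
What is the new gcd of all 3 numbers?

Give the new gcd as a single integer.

Numbers: [66, 42, 30], gcd = 6
Change: index 2, 30 -> 50
gcd of the OTHER numbers (without index 2): gcd([66, 42]) = 6
New gcd = gcd(g_others, new_val) = gcd(6, 50) = 2

Answer: 2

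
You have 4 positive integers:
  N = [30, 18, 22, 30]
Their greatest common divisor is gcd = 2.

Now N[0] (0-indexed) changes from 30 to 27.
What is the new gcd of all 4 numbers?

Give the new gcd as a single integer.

Numbers: [30, 18, 22, 30], gcd = 2
Change: index 0, 30 -> 27
gcd of the OTHER numbers (without index 0): gcd([18, 22, 30]) = 2
New gcd = gcd(g_others, new_val) = gcd(2, 27) = 1

Answer: 1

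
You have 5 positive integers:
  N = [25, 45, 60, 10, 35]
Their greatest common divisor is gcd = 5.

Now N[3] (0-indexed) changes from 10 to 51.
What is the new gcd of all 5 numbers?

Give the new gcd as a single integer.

Answer: 1

Derivation:
Numbers: [25, 45, 60, 10, 35], gcd = 5
Change: index 3, 10 -> 51
gcd of the OTHER numbers (without index 3): gcd([25, 45, 60, 35]) = 5
New gcd = gcd(g_others, new_val) = gcd(5, 51) = 1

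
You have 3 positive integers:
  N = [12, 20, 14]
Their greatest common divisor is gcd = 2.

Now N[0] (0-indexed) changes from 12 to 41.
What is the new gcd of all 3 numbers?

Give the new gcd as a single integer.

Numbers: [12, 20, 14], gcd = 2
Change: index 0, 12 -> 41
gcd of the OTHER numbers (without index 0): gcd([20, 14]) = 2
New gcd = gcd(g_others, new_val) = gcd(2, 41) = 1

Answer: 1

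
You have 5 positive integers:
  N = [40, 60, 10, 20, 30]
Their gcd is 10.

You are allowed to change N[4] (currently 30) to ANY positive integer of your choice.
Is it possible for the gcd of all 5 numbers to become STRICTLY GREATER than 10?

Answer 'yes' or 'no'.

Answer: no

Derivation:
Current gcd = 10
gcd of all OTHER numbers (without N[4]=30): gcd([40, 60, 10, 20]) = 10
The new gcd after any change is gcd(10, new_value).
This can be at most 10.
Since 10 = old gcd 10, the gcd can only stay the same or decrease.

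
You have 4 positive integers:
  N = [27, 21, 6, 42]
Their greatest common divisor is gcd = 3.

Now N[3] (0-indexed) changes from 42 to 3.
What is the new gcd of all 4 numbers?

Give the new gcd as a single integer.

Answer: 3

Derivation:
Numbers: [27, 21, 6, 42], gcd = 3
Change: index 3, 42 -> 3
gcd of the OTHER numbers (without index 3): gcd([27, 21, 6]) = 3
New gcd = gcd(g_others, new_val) = gcd(3, 3) = 3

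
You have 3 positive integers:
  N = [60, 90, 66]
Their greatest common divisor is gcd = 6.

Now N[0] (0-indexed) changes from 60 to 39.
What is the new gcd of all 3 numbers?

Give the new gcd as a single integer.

Answer: 3

Derivation:
Numbers: [60, 90, 66], gcd = 6
Change: index 0, 60 -> 39
gcd of the OTHER numbers (without index 0): gcd([90, 66]) = 6
New gcd = gcd(g_others, new_val) = gcd(6, 39) = 3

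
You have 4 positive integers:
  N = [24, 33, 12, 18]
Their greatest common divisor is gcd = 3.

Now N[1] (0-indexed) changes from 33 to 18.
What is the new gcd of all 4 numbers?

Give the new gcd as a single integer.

Numbers: [24, 33, 12, 18], gcd = 3
Change: index 1, 33 -> 18
gcd of the OTHER numbers (without index 1): gcd([24, 12, 18]) = 6
New gcd = gcd(g_others, new_val) = gcd(6, 18) = 6

Answer: 6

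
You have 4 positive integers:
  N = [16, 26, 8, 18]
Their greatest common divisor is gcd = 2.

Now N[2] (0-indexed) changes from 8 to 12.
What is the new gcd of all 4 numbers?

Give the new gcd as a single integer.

Answer: 2

Derivation:
Numbers: [16, 26, 8, 18], gcd = 2
Change: index 2, 8 -> 12
gcd of the OTHER numbers (without index 2): gcd([16, 26, 18]) = 2
New gcd = gcd(g_others, new_val) = gcd(2, 12) = 2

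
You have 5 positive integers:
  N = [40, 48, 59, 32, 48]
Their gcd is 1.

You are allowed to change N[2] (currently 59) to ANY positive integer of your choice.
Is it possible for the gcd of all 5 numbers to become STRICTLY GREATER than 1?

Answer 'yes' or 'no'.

Answer: yes

Derivation:
Current gcd = 1
gcd of all OTHER numbers (without N[2]=59): gcd([40, 48, 32, 48]) = 8
The new gcd after any change is gcd(8, new_value).
This can be at most 8.
Since 8 > old gcd 1, the gcd CAN increase (e.g., set N[2] = 8).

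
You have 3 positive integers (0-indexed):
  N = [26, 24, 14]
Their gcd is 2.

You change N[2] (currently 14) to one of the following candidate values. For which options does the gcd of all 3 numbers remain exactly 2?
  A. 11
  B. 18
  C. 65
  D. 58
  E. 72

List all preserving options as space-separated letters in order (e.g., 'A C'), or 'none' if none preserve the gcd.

Answer: B D E

Derivation:
Old gcd = 2; gcd of others (without N[2]) = 2
New gcd for candidate v: gcd(2, v). Preserves old gcd iff gcd(2, v) = 2.
  Option A: v=11, gcd(2,11)=1 -> changes
  Option B: v=18, gcd(2,18)=2 -> preserves
  Option C: v=65, gcd(2,65)=1 -> changes
  Option D: v=58, gcd(2,58)=2 -> preserves
  Option E: v=72, gcd(2,72)=2 -> preserves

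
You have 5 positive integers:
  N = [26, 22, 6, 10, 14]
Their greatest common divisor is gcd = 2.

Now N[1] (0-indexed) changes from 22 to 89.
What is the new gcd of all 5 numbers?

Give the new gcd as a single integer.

Answer: 1

Derivation:
Numbers: [26, 22, 6, 10, 14], gcd = 2
Change: index 1, 22 -> 89
gcd of the OTHER numbers (without index 1): gcd([26, 6, 10, 14]) = 2
New gcd = gcd(g_others, new_val) = gcd(2, 89) = 1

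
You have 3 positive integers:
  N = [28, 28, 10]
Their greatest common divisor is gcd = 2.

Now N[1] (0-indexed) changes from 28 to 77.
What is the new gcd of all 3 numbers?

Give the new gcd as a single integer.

Numbers: [28, 28, 10], gcd = 2
Change: index 1, 28 -> 77
gcd of the OTHER numbers (without index 1): gcd([28, 10]) = 2
New gcd = gcd(g_others, new_val) = gcd(2, 77) = 1

Answer: 1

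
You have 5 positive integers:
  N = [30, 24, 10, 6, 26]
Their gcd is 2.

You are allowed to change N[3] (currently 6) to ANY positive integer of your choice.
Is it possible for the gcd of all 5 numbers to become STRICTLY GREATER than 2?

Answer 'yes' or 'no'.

Answer: no

Derivation:
Current gcd = 2
gcd of all OTHER numbers (without N[3]=6): gcd([30, 24, 10, 26]) = 2
The new gcd after any change is gcd(2, new_value).
This can be at most 2.
Since 2 = old gcd 2, the gcd can only stay the same or decrease.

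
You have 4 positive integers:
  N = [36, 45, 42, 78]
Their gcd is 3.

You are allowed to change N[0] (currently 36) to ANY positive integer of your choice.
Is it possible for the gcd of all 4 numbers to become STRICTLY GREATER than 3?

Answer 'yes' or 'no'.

Current gcd = 3
gcd of all OTHER numbers (without N[0]=36): gcd([45, 42, 78]) = 3
The new gcd after any change is gcd(3, new_value).
This can be at most 3.
Since 3 = old gcd 3, the gcd can only stay the same or decrease.

Answer: no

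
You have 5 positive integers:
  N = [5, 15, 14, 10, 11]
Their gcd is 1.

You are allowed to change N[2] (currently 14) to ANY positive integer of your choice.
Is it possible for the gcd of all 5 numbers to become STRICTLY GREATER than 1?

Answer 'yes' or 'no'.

Answer: no

Derivation:
Current gcd = 1
gcd of all OTHER numbers (without N[2]=14): gcd([5, 15, 10, 11]) = 1
The new gcd after any change is gcd(1, new_value).
This can be at most 1.
Since 1 = old gcd 1, the gcd can only stay the same or decrease.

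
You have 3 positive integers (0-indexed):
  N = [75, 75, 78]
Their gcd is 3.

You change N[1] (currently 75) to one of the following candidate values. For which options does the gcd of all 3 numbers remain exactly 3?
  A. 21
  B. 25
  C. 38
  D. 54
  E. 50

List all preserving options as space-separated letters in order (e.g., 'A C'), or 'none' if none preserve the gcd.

Old gcd = 3; gcd of others (without N[1]) = 3
New gcd for candidate v: gcd(3, v). Preserves old gcd iff gcd(3, v) = 3.
  Option A: v=21, gcd(3,21)=3 -> preserves
  Option B: v=25, gcd(3,25)=1 -> changes
  Option C: v=38, gcd(3,38)=1 -> changes
  Option D: v=54, gcd(3,54)=3 -> preserves
  Option E: v=50, gcd(3,50)=1 -> changes

Answer: A D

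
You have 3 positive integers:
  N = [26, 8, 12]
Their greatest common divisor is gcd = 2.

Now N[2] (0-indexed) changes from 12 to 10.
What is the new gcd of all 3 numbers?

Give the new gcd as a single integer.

Numbers: [26, 8, 12], gcd = 2
Change: index 2, 12 -> 10
gcd of the OTHER numbers (without index 2): gcd([26, 8]) = 2
New gcd = gcd(g_others, new_val) = gcd(2, 10) = 2

Answer: 2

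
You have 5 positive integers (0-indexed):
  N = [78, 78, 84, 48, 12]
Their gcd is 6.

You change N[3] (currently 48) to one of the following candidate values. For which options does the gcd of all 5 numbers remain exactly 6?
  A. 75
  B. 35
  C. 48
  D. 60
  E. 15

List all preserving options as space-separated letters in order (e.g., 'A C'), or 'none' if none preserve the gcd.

Old gcd = 6; gcd of others (without N[3]) = 6
New gcd for candidate v: gcd(6, v). Preserves old gcd iff gcd(6, v) = 6.
  Option A: v=75, gcd(6,75)=3 -> changes
  Option B: v=35, gcd(6,35)=1 -> changes
  Option C: v=48, gcd(6,48)=6 -> preserves
  Option D: v=60, gcd(6,60)=6 -> preserves
  Option E: v=15, gcd(6,15)=3 -> changes

Answer: C D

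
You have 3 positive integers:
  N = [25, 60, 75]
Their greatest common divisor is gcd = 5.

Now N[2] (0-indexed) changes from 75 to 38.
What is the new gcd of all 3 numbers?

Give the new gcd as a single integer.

Numbers: [25, 60, 75], gcd = 5
Change: index 2, 75 -> 38
gcd of the OTHER numbers (without index 2): gcd([25, 60]) = 5
New gcd = gcd(g_others, new_val) = gcd(5, 38) = 1

Answer: 1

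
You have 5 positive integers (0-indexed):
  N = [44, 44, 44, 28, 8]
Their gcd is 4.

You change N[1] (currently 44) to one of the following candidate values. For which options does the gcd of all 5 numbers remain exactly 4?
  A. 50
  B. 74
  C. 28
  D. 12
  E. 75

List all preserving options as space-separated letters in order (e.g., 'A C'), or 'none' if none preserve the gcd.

Answer: C D

Derivation:
Old gcd = 4; gcd of others (without N[1]) = 4
New gcd for candidate v: gcd(4, v). Preserves old gcd iff gcd(4, v) = 4.
  Option A: v=50, gcd(4,50)=2 -> changes
  Option B: v=74, gcd(4,74)=2 -> changes
  Option C: v=28, gcd(4,28)=4 -> preserves
  Option D: v=12, gcd(4,12)=4 -> preserves
  Option E: v=75, gcd(4,75)=1 -> changes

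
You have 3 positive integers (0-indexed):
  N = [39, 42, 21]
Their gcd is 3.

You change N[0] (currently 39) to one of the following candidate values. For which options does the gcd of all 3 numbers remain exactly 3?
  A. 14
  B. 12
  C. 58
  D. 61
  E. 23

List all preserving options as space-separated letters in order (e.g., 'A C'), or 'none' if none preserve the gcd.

Old gcd = 3; gcd of others (without N[0]) = 21
New gcd for candidate v: gcd(21, v). Preserves old gcd iff gcd(21, v) = 3.
  Option A: v=14, gcd(21,14)=7 -> changes
  Option B: v=12, gcd(21,12)=3 -> preserves
  Option C: v=58, gcd(21,58)=1 -> changes
  Option D: v=61, gcd(21,61)=1 -> changes
  Option E: v=23, gcd(21,23)=1 -> changes

Answer: B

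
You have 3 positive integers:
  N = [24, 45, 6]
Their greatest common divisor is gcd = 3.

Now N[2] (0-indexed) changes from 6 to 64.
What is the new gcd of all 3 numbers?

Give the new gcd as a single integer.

Answer: 1

Derivation:
Numbers: [24, 45, 6], gcd = 3
Change: index 2, 6 -> 64
gcd of the OTHER numbers (without index 2): gcd([24, 45]) = 3
New gcd = gcd(g_others, new_val) = gcd(3, 64) = 1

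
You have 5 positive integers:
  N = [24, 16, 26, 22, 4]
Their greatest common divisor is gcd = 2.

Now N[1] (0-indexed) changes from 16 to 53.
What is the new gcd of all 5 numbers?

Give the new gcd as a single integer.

Answer: 1

Derivation:
Numbers: [24, 16, 26, 22, 4], gcd = 2
Change: index 1, 16 -> 53
gcd of the OTHER numbers (without index 1): gcd([24, 26, 22, 4]) = 2
New gcd = gcd(g_others, new_val) = gcd(2, 53) = 1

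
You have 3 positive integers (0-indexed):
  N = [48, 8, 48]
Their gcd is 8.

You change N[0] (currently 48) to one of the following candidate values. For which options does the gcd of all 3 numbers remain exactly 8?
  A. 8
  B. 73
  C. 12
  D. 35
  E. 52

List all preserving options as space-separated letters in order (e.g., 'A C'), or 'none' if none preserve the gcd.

Old gcd = 8; gcd of others (without N[0]) = 8
New gcd for candidate v: gcd(8, v). Preserves old gcd iff gcd(8, v) = 8.
  Option A: v=8, gcd(8,8)=8 -> preserves
  Option B: v=73, gcd(8,73)=1 -> changes
  Option C: v=12, gcd(8,12)=4 -> changes
  Option D: v=35, gcd(8,35)=1 -> changes
  Option E: v=52, gcd(8,52)=4 -> changes

Answer: A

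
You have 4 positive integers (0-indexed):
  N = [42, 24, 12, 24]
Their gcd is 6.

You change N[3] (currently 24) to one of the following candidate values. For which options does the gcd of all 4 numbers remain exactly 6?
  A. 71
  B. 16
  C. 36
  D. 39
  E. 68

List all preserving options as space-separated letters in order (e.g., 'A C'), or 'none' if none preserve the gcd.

Old gcd = 6; gcd of others (without N[3]) = 6
New gcd for candidate v: gcd(6, v). Preserves old gcd iff gcd(6, v) = 6.
  Option A: v=71, gcd(6,71)=1 -> changes
  Option B: v=16, gcd(6,16)=2 -> changes
  Option C: v=36, gcd(6,36)=6 -> preserves
  Option D: v=39, gcd(6,39)=3 -> changes
  Option E: v=68, gcd(6,68)=2 -> changes

Answer: C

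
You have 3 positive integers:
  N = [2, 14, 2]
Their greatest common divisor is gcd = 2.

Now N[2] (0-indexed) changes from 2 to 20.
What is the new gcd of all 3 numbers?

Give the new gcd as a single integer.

Numbers: [2, 14, 2], gcd = 2
Change: index 2, 2 -> 20
gcd of the OTHER numbers (without index 2): gcd([2, 14]) = 2
New gcd = gcd(g_others, new_val) = gcd(2, 20) = 2

Answer: 2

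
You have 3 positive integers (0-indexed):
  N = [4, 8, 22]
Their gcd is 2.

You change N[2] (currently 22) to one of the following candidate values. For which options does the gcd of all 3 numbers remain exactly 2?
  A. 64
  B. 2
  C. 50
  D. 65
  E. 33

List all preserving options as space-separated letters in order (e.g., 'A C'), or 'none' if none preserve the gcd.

Answer: B C

Derivation:
Old gcd = 2; gcd of others (without N[2]) = 4
New gcd for candidate v: gcd(4, v). Preserves old gcd iff gcd(4, v) = 2.
  Option A: v=64, gcd(4,64)=4 -> changes
  Option B: v=2, gcd(4,2)=2 -> preserves
  Option C: v=50, gcd(4,50)=2 -> preserves
  Option D: v=65, gcd(4,65)=1 -> changes
  Option E: v=33, gcd(4,33)=1 -> changes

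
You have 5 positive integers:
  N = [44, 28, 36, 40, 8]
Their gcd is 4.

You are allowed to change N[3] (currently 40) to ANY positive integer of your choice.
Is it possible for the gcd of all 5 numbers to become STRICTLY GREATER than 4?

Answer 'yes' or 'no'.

Current gcd = 4
gcd of all OTHER numbers (without N[3]=40): gcd([44, 28, 36, 8]) = 4
The new gcd after any change is gcd(4, new_value).
This can be at most 4.
Since 4 = old gcd 4, the gcd can only stay the same or decrease.

Answer: no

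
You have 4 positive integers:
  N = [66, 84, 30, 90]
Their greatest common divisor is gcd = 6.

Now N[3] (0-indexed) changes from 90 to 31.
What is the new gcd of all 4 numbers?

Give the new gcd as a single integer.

Numbers: [66, 84, 30, 90], gcd = 6
Change: index 3, 90 -> 31
gcd of the OTHER numbers (without index 3): gcd([66, 84, 30]) = 6
New gcd = gcd(g_others, new_val) = gcd(6, 31) = 1

Answer: 1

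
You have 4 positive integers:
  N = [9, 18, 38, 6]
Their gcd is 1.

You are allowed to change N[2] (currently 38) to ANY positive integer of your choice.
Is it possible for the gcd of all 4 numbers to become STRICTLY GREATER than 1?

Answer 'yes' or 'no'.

Answer: yes

Derivation:
Current gcd = 1
gcd of all OTHER numbers (without N[2]=38): gcd([9, 18, 6]) = 3
The new gcd after any change is gcd(3, new_value).
This can be at most 3.
Since 3 > old gcd 1, the gcd CAN increase (e.g., set N[2] = 3).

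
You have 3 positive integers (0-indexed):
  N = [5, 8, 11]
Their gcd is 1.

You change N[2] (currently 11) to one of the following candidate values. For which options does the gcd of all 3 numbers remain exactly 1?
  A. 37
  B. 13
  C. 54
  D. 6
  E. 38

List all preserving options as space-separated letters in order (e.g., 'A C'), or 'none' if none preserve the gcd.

Old gcd = 1; gcd of others (without N[2]) = 1
New gcd for candidate v: gcd(1, v). Preserves old gcd iff gcd(1, v) = 1.
  Option A: v=37, gcd(1,37)=1 -> preserves
  Option B: v=13, gcd(1,13)=1 -> preserves
  Option C: v=54, gcd(1,54)=1 -> preserves
  Option D: v=6, gcd(1,6)=1 -> preserves
  Option E: v=38, gcd(1,38)=1 -> preserves

Answer: A B C D E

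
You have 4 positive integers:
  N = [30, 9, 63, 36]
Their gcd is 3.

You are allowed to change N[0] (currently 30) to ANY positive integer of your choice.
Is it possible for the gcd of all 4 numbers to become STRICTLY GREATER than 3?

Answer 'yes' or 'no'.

Answer: yes

Derivation:
Current gcd = 3
gcd of all OTHER numbers (without N[0]=30): gcd([9, 63, 36]) = 9
The new gcd after any change is gcd(9, new_value).
This can be at most 9.
Since 9 > old gcd 3, the gcd CAN increase (e.g., set N[0] = 9).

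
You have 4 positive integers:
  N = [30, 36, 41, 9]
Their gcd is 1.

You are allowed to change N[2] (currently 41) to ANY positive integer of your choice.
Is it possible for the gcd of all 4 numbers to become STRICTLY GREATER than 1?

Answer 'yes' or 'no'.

Current gcd = 1
gcd of all OTHER numbers (without N[2]=41): gcd([30, 36, 9]) = 3
The new gcd after any change is gcd(3, new_value).
This can be at most 3.
Since 3 > old gcd 1, the gcd CAN increase (e.g., set N[2] = 3).

Answer: yes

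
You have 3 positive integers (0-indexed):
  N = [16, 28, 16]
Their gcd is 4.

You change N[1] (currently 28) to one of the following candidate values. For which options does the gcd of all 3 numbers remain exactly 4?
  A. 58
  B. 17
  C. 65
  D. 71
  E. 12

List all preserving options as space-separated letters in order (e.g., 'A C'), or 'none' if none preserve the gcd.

Answer: E

Derivation:
Old gcd = 4; gcd of others (without N[1]) = 16
New gcd for candidate v: gcd(16, v). Preserves old gcd iff gcd(16, v) = 4.
  Option A: v=58, gcd(16,58)=2 -> changes
  Option B: v=17, gcd(16,17)=1 -> changes
  Option C: v=65, gcd(16,65)=1 -> changes
  Option D: v=71, gcd(16,71)=1 -> changes
  Option E: v=12, gcd(16,12)=4 -> preserves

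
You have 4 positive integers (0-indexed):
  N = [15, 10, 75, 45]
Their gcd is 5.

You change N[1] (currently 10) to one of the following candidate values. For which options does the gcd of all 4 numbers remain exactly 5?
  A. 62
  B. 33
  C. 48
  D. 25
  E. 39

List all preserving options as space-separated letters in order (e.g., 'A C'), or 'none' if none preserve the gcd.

Answer: D

Derivation:
Old gcd = 5; gcd of others (without N[1]) = 15
New gcd for candidate v: gcd(15, v). Preserves old gcd iff gcd(15, v) = 5.
  Option A: v=62, gcd(15,62)=1 -> changes
  Option B: v=33, gcd(15,33)=3 -> changes
  Option C: v=48, gcd(15,48)=3 -> changes
  Option D: v=25, gcd(15,25)=5 -> preserves
  Option E: v=39, gcd(15,39)=3 -> changes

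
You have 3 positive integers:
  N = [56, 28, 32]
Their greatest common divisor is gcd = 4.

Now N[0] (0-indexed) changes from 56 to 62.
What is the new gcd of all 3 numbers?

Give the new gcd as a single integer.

Answer: 2

Derivation:
Numbers: [56, 28, 32], gcd = 4
Change: index 0, 56 -> 62
gcd of the OTHER numbers (without index 0): gcd([28, 32]) = 4
New gcd = gcd(g_others, new_val) = gcd(4, 62) = 2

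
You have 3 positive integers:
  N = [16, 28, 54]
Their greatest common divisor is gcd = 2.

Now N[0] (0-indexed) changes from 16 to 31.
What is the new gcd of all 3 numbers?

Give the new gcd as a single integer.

Numbers: [16, 28, 54], gcd = 2
Change: index 0, 16 -> 31
gcd of the OTHER numbers (without index 0): gcd([28, 54]) = 2
New gcd = gcd(g_others, new_val) = gcd(2, 31) = 1

Answer: 1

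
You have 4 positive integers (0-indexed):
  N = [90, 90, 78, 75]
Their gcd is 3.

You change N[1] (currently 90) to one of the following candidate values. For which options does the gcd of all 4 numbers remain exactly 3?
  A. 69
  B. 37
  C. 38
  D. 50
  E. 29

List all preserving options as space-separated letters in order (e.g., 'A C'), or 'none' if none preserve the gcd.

Answer: A

Derivation:
Old gcd = 3; gcd of others (without N[1]) = 3
New gcd for candidate v: gcd(3, v). Preserves old gcd iff gcd(3, v) = 3.
  Option A: v=69, gcd(3,69)=3 -> preserves
  Option B: v=37, gcd(3,37)=1 -> changes
  Option C: v=38, gcd(3,38)=1 -> changes
  Option D: v=50, gcd(3,50)=1 -> changes
  Option E: v=29, gcd(3,29)=1 -> changes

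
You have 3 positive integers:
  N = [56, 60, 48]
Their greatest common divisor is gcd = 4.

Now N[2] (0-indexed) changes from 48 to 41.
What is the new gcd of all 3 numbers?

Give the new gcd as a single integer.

Numbers: [56, 60, 48], gcd = 4
Change: index 2, 48 -> 41
gcd of the OTHER numbers (without index 2): gcd([56, 60]) = 4
New gcd = gcd(g_others, new_val) = gcd(4, 41) = 1

Answer: 1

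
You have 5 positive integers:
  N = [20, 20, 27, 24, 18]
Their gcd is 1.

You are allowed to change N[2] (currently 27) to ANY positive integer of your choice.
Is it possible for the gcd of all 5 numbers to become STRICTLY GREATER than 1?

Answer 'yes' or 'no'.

Current gcd = 1
gcd of all OTHER numbers (without N[2]=27): gcd([20, 20, 24, 18]) = 2
The new gcd after any change is gcd(2, new_value).
This can be at most 2.
Since 2 > old gcd 1, the gcd CAN increase (e.g., set N[2] = 2).

Answer: yes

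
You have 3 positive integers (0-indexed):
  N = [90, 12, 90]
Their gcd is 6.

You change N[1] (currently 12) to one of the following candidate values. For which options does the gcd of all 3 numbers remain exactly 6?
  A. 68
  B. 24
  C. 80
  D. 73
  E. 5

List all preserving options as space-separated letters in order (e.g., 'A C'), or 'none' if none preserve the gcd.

Answer: B

Derivation:
Old gcd = 6; gcd of others (without N[1]) = 90
New gcd for candidate v: gcd(90, v). Preserves old gcd iff gcd(90, v) = 6.
  Option A: v=68, gcd(90,68)=2 -> changes
  Option B: v=24, gcd(90,24)=6 -> preserves
  Option C: v=80, gcd(90,80)=10 -> changes
  Option D: v=73, gcd(90,73)=1 -> changes
  Option E: v=5, gcd(90,5)=5 -> changes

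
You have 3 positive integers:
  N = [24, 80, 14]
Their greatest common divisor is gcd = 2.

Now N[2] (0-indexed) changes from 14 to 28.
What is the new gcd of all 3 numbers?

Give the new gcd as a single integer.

Answer: 4

Derivation:
Numbers: [24, 80, 14], gcd = 2
Change: index 2, 14 -> 28
gcd of the OTHER numbers (without index 2): gcd([24, 80]) = 8
New gcd = gcd(g_others, new_val) = gcd(8, 28) = 4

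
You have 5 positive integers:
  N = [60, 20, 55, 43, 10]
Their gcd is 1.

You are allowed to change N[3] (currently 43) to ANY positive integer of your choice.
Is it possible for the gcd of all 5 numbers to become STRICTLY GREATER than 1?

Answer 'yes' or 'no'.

Answer: yes

Derivation:
Current gcd = 1
gcd of all OTHER numbers (without N[3]=43): gcd([60, 20, 55, 10]) = 5
The new gcd after any change is gcd(5, new_value).
This can be at most 5.
Since 5 > old gcd 1, the gcd CAN increase (e.g., set N[3] = 5).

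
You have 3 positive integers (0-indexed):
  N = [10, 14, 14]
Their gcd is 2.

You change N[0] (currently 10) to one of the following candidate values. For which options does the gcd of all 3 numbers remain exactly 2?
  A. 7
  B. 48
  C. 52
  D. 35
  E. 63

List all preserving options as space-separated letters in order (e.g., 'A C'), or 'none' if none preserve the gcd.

Answer: B C

Derivation:
Old gcd = 2; gcd of others (without N[0]) = 14
New gcd for candidate v: gcd(14, v). Preserves old gcd iff gcd(14, v) = 2.
  Option A: v=7, gcd(14,7)=7 -> changes
  Option B: v=48, gcd(14,48)=2 -> preserves
  Option C: v=52, gcd(14,52)=2 -> preserves
  Option D: v=35, gcd(14,35)=7 -> changes
  Option E: v=63, gcd(14,63)=7 -> changes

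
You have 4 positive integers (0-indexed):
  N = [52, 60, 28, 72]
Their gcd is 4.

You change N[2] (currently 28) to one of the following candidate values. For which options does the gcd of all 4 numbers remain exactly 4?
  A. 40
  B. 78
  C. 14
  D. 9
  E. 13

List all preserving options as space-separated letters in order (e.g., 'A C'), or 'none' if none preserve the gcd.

Answer: A

Derivation:
Old gcd = 4; gcd of others (without N[2]) = 4
New gcd for candidate v: gcd(4, v). Preserves old gcd iff gcd(4, v) = 4.
  Option A: v=40, gcd(4,40)=4 -> preserves
  Option B: v=78, gcd(4,78)=2 -> changes
  Option C: v=14, gcd(4,14)=2 -> changes
  Option D: v=9, gcd(4,9)=1 -> changes
  Option E: v=13, gcd(4,13)=1 -> changes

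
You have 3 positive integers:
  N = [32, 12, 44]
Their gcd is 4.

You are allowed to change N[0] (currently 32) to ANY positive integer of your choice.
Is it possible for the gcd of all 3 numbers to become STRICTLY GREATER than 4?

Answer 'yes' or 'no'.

Current gcd = 4
gcd of all OTHER numbers (without N[0]=32): gcd([12, 44]) = 4
The new gcd after any change is gcd(4, new_value).
This can be at most 4.
Since 4 = old gcd 4, the gcd can only stay the same or decrease.

Answer: no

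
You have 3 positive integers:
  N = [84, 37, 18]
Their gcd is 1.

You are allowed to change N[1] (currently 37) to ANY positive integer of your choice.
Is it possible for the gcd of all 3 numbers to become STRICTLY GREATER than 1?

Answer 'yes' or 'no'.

Answer: yes

Derivation:
Current gcd = 1
gcd of all OTHER numbers (without N[1]=37): gcd([84, 18]) = 6
The new gcd after any change is gcd(6, new_value).
This can be at most 6.
Since 6 > old gcd 1, the gcd CAN increase (e.g., set N[1] = 6).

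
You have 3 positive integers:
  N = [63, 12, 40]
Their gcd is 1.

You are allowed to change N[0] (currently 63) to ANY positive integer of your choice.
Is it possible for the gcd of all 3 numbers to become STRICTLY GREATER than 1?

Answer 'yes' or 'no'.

Current gcd = 1
gcd of all OTHER numbers (without N[0]=63): gcd([12, 40]) = 4
The new gcd after any change is gcd(4, new_value).
This can be at most 4.
Since 4 > old gcd 1, the gcd CAN increase (e.g., set N[0] = 4).

Answer: yes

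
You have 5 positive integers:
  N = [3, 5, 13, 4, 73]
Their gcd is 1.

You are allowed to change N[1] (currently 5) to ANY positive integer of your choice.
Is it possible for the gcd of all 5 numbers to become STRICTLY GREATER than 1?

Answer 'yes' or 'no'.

Current gcd = 1
gcd of all OTHER numbers (without N[1]=5): gcd([3, 13, 4, 73]) = 1
The new gcd after any change is gcd(1, new_value).
This can be at most 1.
Since 1 = old gcd 1, the gcd can only stay the same or decrease.

Answer: no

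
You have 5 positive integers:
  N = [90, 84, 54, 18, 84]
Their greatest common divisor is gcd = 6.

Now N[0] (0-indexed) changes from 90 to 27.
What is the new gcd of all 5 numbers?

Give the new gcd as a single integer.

Numbers: [90, 84, 54, 18, 84], gcd = 6
Change: index 0, 90 -> 27
gcd of the OTHER numbers (without index 0): gcd([84, 54, 18, 84]) = 6
New gcd = gcd(g_others, new_val) = gcd(6, 27) = 3

Answer: 3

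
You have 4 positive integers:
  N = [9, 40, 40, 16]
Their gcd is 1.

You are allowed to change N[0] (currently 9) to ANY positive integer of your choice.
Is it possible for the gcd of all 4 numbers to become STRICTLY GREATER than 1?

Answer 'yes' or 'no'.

Answer: yes

Derivation:
Current gcd = 1
gcd of all OTHER numbers (without N[0]=9): gcd([40, 40, 16]) = 8
The new gcd after any change is gcd(8, new_value).
This can be at most 8.
Since 8 > old gcd 1, the gcd CAN increase (e.g., set N[0] = 8).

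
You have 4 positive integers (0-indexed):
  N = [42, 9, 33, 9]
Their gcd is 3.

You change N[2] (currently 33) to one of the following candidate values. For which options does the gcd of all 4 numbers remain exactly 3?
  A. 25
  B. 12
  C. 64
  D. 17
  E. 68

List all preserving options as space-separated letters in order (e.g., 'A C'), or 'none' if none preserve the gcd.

Old gcd = 3; gcd of others (without N[2]) = 3
New gcd for candidate v: gcd(3, v). Preserves old gcd iff gcd(3, v) = 3.
  Option A: v=25, gcd(3,25)=1 -> changes
  Option B: v=12, gcd(3,12)=3 -> preserves
  Option C: v=64, gcd(3,64)=1 -> changes
  Option D: v=17, gcd(3,17)=1 -> changes
  Option E: v=68, gcd(3,68)=1 -> changes

Answer: B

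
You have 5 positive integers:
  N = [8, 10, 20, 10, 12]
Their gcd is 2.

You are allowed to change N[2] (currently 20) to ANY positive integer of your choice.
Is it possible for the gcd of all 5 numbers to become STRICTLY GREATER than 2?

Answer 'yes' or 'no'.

Answer: no

Derivation:
Current gcd = 2
gcd of all OTHER numbers (without N[2]=20): gcd([8, 10, 10, 12]) = 2
The new gcd after any change is gcd(2, new_value).
This can be at most 2.
Since 2 = old gcd 2, the gcd can only stay the same or decrease.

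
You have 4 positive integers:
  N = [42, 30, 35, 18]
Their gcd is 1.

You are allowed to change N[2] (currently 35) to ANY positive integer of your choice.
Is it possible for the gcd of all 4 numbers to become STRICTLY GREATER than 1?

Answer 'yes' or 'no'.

Current gcd = 1
gcd of all OTHER numbers (without N[2]=35): gcd([42, 30, 18]) = 6
The new gcd after any change is gcd(6, new_value).
This can be at most 6.
Since 6 > old gcd 1, the gcd CAN increase (e.g., set N[2] = 6).

Answer: yes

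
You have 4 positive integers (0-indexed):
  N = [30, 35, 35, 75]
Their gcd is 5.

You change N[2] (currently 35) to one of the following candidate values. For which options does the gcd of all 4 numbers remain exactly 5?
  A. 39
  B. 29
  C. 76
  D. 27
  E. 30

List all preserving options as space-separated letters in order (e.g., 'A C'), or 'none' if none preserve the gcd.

Old gcd = 5; gcd of others (without N[2]) = 5
New gcd for candidate v: gcd(5, v). Preserves old gcd iff gcd(5, v) = 5.
  Option A: v=39, gcd(5,39)=1 -> changes
  Option B: v=29, gcd(5,29)=1 -> changes
  Option C: v=76, gcd(5,76)=1 -> changes
  Option D: v=27, gcd(5,27)=1 -> changes
  Option E: v=30, gcd(5,30)=5 -> preserves

Answer: E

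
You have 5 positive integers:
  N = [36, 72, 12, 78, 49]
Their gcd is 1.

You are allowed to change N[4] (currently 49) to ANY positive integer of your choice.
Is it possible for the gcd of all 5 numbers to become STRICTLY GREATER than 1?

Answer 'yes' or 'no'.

Answer: yes

Derivation:
Current gcd = 1
gcd of all OTHER numbers (without N[4]=49): gcd([36, 72, 12, 78]) = 6
The new gcd after any change is gcd(6, new_value).
This can be at most 6.
Since 6 > old gcd 1, the gcd CAN increase (e.g., set N[4] = 6).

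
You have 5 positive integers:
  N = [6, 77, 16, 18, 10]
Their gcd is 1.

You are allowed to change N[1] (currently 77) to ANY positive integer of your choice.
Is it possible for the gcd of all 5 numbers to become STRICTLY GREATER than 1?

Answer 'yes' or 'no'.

Answer: yes

Derivation:
Current gcd = 1
gcd of all OTHER numbers (without N[1]=77): gcd([6, 16, 18, 10]) = 2
The new gcd after any change is gcd(2, new_value).
This can be at most 2.
Since 2 > old gcd 1, the gcd CAN increase (e.g., set N[1] = 2).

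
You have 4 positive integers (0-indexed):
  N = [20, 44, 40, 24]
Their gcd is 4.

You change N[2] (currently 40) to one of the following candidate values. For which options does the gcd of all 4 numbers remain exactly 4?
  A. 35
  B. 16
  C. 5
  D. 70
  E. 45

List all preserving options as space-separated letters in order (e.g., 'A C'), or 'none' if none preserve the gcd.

Answer: B

Derivation:
Old gcd = 4; gcd of others (without N[2]) = 4
New gcd for candidate v: gcd(4, v). Preserves old gcd iff gcd(4, v) = 4.
  Option A: v=35, gcd(4,35)=1 -> changes
  Option B: v=16, gcd(4,16)=4 -> preserves
  Option C: v=5, gcd(4,5)=1 -> changes
  Option D: v=70, gcd(4,70)=2 -> changes
  Option E: v=45, gcd(4,45)=1 -> changes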